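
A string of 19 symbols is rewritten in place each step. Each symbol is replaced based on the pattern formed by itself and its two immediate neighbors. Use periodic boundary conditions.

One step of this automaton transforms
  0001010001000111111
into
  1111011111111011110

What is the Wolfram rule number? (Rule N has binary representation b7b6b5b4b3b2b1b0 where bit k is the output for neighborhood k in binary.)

151

position 14: 111 → 1  (bit 7 = 1)
position 18: 110 → 0  (bit 6 = 0)
position 4: 101 → 0  (bit 5 = 0)
position 0: 100 → 1  (bit 4 = 1)
position 13: 011 → 0  (bit 3 = 0)
position 3: 010 → 1  (bit 2 = 1)
position 2: 001 → 1  (bit 1 = 1)
position 1: 000 → 1  (bit 0 = 1)
bits b7..b0 = 10010111 = 151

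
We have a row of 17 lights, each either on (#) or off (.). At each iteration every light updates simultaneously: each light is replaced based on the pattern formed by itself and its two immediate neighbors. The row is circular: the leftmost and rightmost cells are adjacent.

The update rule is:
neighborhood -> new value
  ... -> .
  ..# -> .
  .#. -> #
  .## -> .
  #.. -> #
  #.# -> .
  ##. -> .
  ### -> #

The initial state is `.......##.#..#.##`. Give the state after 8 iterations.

..##..##.........

#.........##.#...
##...........##..
..#............#.
..##...........##
#...#............
##..##...........
..#...#..........
..##..##.........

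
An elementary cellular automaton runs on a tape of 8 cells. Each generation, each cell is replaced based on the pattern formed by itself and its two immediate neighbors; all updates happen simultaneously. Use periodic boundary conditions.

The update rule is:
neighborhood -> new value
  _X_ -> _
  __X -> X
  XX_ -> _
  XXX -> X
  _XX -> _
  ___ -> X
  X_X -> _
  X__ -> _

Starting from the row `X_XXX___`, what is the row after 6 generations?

___XX__X

___X__XX
_XX__X__
X___X__X
__XX__X_
XX___X__
___XX__X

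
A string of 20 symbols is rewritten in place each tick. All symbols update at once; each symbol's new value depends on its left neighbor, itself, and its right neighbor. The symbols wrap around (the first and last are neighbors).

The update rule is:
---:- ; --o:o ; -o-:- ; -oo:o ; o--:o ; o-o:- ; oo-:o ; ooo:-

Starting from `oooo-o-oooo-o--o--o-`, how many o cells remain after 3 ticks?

o--o---o--o--oo-oo--
-oo-o-o-oo-oooo-oooo
-oo-----oo-o--o-o--o
count of o: 8

8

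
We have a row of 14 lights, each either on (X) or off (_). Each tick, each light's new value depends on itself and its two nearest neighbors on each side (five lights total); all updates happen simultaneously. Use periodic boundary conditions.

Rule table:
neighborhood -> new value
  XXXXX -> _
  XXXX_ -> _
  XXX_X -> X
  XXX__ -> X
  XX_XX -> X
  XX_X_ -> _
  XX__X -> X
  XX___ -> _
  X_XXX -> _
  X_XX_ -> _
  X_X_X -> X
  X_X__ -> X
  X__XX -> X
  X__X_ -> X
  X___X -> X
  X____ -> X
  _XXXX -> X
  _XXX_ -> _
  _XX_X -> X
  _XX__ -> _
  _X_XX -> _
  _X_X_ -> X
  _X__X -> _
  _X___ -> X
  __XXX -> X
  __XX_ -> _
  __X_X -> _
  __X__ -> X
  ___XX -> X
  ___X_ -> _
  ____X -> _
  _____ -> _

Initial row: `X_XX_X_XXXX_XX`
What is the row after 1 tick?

XX_X_X__X_XX__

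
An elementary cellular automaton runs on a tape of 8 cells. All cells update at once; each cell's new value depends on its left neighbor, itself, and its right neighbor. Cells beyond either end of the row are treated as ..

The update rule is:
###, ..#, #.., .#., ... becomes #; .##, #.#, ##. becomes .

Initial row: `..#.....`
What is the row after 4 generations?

#..##..#

########
.######.
#.####.#
#..##..#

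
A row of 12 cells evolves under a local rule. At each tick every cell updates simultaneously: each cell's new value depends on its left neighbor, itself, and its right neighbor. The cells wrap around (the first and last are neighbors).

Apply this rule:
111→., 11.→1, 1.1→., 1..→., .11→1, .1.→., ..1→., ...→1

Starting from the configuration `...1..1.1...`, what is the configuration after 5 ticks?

11........11
.1.111111.1.
...1....1...
11...11...11
.1.1.11.1.1.

.1.1.11.1.1.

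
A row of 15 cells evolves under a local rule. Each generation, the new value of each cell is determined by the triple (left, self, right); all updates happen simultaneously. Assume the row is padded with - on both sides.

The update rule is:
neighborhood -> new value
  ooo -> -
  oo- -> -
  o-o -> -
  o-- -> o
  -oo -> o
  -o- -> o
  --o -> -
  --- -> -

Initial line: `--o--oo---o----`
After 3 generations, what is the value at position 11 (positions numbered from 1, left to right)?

--oo-o-o--oo---
--o--o-oo-o-o--
--oo-o-o--o-oo-
position 11 holds o

o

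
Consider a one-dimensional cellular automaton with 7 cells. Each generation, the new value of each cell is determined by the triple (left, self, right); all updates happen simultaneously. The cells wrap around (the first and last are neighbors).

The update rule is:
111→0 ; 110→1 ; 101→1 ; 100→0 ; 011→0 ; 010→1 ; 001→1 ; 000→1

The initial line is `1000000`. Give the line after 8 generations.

0110001

generation 1: 1011111
generation 2: 1100000
generation 3: 0101111
generation 4: 1110001
generation 5: 0010110
generation 6: 1111010
generation 7: 0001111
generation 8: 0110001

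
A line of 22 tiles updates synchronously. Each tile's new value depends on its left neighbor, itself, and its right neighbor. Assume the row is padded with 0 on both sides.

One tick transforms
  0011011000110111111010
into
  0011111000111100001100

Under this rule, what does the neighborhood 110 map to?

1

At position 3 the neighborhood is 110; the next row has 1 there.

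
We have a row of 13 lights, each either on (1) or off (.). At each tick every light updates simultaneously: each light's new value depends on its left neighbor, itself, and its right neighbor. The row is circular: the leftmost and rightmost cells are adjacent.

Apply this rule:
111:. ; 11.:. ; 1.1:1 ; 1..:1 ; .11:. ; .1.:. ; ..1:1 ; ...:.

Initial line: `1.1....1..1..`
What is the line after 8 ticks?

1.1.11.1..1..

.1.1..1.11.11
1.1.11.1..1..
.1.1..1.11.11  (repeats tick 1; period 2)
tick 8: 1.1.11.1..1..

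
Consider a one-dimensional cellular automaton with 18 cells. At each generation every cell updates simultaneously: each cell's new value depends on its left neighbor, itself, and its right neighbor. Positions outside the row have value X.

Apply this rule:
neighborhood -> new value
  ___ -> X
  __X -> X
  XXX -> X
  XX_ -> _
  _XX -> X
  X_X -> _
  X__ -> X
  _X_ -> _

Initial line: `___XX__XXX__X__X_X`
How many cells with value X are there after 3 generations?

XXXX_XXXX_XX_XX__X
XXX__XXX__X__X_XXX
XX_XXXX_XX_XX__XXX
count of X: 13

13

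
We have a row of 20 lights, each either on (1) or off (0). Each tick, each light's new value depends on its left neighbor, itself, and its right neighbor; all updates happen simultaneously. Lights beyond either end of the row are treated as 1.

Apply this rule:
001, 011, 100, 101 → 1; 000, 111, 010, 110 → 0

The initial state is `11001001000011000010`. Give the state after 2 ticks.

00110110100110100101
11101101011101011011

11101101011101011011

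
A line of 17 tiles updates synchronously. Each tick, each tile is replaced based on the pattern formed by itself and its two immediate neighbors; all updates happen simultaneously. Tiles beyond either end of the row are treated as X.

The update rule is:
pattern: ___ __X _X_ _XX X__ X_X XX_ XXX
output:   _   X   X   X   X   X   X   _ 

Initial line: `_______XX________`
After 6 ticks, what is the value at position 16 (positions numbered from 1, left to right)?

X_____XXXX______X
XX___XX__XX____XX
_XX_XXXXXXXX__XX_
XXXXX______XXXXXX
____XX____XX_____
X__XXXX__XXXX___X
position 16 holds _

_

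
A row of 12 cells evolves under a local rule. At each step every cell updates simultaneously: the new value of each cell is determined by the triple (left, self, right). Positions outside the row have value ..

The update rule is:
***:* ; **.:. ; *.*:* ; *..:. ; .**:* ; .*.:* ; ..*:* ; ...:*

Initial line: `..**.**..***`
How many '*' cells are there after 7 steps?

7

***.**..***.
**.**..***..
*.**..***..*
***..***..**
**..***..**.
*..***..**..
*.***..**..*
count of *: 7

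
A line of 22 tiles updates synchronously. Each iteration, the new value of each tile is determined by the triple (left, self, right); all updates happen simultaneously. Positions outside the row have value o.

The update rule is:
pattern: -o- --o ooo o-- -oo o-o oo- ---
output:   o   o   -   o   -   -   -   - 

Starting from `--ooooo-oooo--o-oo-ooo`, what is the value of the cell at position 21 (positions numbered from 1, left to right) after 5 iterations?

-

iteration 1: oo----------ooo-------
iteration 2: --o--------o---o-----o
iteration 3: oooo------ooo-ooo---o-
iteration 4: ----o----o-------o-oo-
iteration 5: o--ooo--ooo-----oo----
position 21 holds -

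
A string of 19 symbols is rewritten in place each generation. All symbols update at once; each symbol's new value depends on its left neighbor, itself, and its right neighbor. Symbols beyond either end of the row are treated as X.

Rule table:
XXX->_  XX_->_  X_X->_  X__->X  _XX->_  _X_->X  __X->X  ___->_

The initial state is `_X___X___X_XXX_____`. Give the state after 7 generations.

X_XXXXXX_X__X__XX__

_XX_XXX_XX____X___X
__________X__XXX_X_
X________XXXX____X_
_X______X____X__XX_
_XX____XXX__XXXX___
___X__X___XX____X_X
X_XXXXXX_X__X__XX__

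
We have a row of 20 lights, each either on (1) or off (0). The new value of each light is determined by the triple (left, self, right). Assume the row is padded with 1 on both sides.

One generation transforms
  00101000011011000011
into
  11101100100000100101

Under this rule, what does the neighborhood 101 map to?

0

At position 3 the neighborhood is 101; the next row has 0 there.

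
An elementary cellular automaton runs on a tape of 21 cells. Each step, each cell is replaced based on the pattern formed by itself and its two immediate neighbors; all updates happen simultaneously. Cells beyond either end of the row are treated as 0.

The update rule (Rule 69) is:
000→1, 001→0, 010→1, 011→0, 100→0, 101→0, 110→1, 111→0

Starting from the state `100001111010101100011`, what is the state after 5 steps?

101100001010100101001
100101101010100101001
100100101010100101001
100100101010100101001  (fixed point — unchanged through step 5)

100100101010100101001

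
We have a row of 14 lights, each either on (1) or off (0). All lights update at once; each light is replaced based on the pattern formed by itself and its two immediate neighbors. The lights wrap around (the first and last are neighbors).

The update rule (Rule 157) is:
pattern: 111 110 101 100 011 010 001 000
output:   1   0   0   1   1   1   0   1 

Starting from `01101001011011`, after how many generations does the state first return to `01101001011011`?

2

generation 1: 01001101010010
generation 2: 01101001011011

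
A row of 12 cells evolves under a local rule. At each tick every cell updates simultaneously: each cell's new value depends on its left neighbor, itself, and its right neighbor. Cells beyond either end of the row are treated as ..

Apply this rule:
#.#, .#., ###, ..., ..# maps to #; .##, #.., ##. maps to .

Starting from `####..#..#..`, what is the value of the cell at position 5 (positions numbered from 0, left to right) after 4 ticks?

.##..##.##.#
#...#..#..##
#.###.##.#..
##.#.#..##.#
position 5 holds #

#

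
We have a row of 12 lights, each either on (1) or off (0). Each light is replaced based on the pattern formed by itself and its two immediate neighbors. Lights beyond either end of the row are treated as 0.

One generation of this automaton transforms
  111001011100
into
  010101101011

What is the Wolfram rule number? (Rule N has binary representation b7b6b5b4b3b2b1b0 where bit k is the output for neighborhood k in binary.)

181

position 1: 111 → 1  (bit 7 = 1)
position 2: 110 → 0  (bit 6 = 0)
position 6: 101 → 1  (bit 5 = 1)
position 3: 100 → 1  (bit 4 = 1)
position 0: 011 → 0  (bit 3 = 0)
position 5: 010 → 1  (bit 2 = 1)
position 4: 001 → 0  (bit 1 = 0)
position 11: 000 → 1  (bit 0 = 1)
bits b7..b0 = 10110101 = 181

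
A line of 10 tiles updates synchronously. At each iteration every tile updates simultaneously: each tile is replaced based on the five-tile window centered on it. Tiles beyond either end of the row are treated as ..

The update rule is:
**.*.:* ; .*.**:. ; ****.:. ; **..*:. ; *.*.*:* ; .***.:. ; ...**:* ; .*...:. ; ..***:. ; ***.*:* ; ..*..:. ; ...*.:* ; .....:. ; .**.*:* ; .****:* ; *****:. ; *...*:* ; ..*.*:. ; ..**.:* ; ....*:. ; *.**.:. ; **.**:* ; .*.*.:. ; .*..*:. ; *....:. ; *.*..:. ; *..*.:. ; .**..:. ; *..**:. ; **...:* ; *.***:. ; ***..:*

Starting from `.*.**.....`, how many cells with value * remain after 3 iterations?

*....*....
....*.....
...*......
count of *: 1

1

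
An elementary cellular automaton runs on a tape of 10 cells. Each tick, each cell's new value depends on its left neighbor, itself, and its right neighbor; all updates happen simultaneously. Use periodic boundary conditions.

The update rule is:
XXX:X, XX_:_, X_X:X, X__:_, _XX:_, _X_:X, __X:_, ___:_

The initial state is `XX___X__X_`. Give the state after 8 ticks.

_____X____

_____X__XX
_____X____
_____X____  (fixed point — unchanged through tick 8)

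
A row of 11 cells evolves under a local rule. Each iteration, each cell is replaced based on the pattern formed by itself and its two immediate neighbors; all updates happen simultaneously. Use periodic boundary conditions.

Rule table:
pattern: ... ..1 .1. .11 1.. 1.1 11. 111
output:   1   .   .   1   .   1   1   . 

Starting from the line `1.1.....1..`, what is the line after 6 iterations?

11.1.1...1.

.1..111....
....1.1.111
.11..1.11.1
111...1111.
1.1.1.1..11
11.1.1...1.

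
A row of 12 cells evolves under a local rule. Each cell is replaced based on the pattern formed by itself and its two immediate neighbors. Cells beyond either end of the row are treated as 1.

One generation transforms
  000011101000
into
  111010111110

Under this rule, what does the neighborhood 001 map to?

0

At position 3 the neighborhood is 001; the next row has 0 there.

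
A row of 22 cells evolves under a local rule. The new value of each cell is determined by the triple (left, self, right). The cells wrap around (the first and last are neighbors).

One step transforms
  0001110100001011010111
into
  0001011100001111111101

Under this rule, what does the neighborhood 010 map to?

1

At position 7 the neighborhood is 010; the next row has 1 there.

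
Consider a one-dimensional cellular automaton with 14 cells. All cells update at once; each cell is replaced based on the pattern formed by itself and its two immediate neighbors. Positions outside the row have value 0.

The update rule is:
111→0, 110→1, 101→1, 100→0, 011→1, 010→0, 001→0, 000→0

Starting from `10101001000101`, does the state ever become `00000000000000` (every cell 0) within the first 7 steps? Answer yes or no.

01010000000010
00100000000000
00000000000000
all cells are 0 at step 3

yes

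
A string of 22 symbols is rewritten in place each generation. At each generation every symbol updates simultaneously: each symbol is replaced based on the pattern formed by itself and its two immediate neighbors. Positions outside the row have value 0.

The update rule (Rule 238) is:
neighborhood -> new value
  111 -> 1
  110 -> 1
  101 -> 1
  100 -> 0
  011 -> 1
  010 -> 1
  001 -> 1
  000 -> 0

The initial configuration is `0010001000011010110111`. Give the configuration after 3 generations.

0110011000111111111111
1110111001111111111111
1111111011111111111111

1111111011111111111111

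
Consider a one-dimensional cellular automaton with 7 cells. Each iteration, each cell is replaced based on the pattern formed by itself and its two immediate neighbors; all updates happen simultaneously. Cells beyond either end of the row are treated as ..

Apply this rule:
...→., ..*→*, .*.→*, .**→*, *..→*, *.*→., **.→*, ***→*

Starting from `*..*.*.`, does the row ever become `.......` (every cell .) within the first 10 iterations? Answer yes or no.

****.**
****.**  (fixed point — unchanged through iteration 10)
iteration 10 is ****.**, still not uniform .

no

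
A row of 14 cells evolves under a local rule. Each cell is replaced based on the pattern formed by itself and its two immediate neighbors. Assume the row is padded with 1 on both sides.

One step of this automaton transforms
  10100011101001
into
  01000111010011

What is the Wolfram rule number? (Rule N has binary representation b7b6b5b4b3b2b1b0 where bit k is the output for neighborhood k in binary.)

170

position 7: 111 → 1  (bit 7 = 1)
position 0: 110 → 0  (bit 6 = 0)
position 1: 101 → 1  (bit 5 = 1)
position 3: 100 → 0  (bit 4 = 0)
position 6: 011 → 1  (bit 3 = 1)
position 2: 010 → 0  (bit 2 = 0)
position 5: 001 → 1  (bit 1 = 1)
position 4: 000 → 0  (bit 0 = 0)
bits b7..b0 = 10101010 = 170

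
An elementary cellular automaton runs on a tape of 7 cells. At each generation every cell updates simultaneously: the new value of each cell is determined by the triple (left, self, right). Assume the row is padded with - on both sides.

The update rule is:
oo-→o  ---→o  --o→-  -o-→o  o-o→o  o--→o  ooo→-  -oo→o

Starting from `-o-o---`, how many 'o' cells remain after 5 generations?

4

-oooooo
-o----o
-oooo-o
-o--ooo
-oo-o-o
count of o: 4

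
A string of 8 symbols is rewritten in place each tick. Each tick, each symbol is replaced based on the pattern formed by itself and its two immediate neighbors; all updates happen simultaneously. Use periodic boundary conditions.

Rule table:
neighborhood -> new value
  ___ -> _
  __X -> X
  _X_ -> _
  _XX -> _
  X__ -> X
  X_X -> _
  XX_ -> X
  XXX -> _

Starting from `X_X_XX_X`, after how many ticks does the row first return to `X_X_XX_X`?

8

X____X__
_X__X_XX
__XX___X
XX_XX_X_
_X__X___
X_XX_X__
___X__XX
X_X_XX_X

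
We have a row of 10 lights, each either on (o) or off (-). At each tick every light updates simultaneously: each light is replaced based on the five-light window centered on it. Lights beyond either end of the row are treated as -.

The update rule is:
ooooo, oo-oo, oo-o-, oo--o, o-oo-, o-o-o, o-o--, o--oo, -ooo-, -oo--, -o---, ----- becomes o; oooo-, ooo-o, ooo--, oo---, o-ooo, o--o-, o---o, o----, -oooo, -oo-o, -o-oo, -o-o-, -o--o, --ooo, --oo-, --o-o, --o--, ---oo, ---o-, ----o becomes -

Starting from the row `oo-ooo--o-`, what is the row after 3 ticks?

oo----oo-o

--o-o-o--o
----o-o---
oo----oo-o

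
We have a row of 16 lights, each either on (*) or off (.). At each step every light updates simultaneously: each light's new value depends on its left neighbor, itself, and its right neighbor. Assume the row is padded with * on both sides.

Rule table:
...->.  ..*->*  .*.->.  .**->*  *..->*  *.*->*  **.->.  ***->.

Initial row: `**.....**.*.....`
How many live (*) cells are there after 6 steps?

..*...**.*.*...*
**.*.**.*.*.*.**
..*.**.*.*.*.**.
**.**.*.*.*.**.*
..**.*.*.*.**.**
***.*.*.*.**.**.
count of *: 10

10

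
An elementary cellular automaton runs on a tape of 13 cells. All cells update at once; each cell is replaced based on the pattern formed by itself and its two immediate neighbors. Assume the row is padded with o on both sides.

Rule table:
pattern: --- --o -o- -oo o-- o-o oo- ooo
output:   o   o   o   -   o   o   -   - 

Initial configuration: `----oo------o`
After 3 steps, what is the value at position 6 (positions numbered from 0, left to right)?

o

step 1: oooo--oooooo-
step 2: ----oo------o  (repeats step 0; period 2)
step 3: oooo--oooooo-
position 6 holds o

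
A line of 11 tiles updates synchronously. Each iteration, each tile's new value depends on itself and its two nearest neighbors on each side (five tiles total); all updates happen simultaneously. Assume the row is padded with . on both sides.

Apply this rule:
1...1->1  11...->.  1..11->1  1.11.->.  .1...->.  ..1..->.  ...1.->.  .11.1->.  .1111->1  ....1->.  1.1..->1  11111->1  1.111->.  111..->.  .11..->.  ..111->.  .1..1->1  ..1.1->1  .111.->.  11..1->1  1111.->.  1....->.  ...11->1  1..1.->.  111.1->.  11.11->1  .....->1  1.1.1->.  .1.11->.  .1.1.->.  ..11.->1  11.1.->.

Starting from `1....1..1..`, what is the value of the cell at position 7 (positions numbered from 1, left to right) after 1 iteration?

iteration 1: ......1....
position 7 holds 1

1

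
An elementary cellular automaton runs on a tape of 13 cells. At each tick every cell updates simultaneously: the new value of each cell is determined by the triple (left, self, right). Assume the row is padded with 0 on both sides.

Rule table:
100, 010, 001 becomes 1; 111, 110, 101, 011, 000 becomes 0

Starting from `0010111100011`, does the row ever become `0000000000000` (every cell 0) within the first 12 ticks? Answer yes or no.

no

0110000010100
1001000110110
1111101000001
0000001100011
0000010010100
0000111110110
0001000000001
0011100000011
0100010000100
1110111001110
0000000110001
0000001001011
tick 12 is 0000001001011, still not uniform 0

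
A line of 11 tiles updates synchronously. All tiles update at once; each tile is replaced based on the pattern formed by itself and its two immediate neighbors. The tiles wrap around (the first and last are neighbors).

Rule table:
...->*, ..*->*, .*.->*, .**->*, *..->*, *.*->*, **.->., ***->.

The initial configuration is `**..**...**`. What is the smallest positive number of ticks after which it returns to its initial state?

22

..***.****.
***..**...*
...***.****
****..**...
*...***.***
.****..**..
**...***.**
..****..**.
***...***.*
...****..**
****...***.
*...****..*
.****...***
**...****..
*.****...**
.**...****.
**.****...*
..**...****
***.****...
*..**...***
.***.****..
**..**...**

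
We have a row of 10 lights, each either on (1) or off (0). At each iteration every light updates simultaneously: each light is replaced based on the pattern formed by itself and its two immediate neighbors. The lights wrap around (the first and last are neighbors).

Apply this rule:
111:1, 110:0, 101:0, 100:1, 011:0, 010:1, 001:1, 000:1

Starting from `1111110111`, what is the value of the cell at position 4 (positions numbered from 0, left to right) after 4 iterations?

1

1111100011
1111011101
1110001000
0101111111
position 4 holds 1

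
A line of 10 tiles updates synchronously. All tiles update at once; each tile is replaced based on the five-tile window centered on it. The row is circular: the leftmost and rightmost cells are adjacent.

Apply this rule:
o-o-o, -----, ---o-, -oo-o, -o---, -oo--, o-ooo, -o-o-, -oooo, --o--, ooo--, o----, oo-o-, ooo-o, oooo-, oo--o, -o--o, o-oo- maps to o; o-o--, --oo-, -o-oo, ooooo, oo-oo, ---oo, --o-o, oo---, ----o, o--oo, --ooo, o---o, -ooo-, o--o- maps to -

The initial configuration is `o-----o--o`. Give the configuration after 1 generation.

o-oo-ooo--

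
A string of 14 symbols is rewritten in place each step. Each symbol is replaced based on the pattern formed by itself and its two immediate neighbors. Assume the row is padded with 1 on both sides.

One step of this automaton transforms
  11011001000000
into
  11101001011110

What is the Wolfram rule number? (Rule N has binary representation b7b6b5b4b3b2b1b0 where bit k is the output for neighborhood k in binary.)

229

position 0: 111 → 1  (bit 7 = 1)
position 1: 110 → 1  (bit 6 = 1)
position 2: 101 → 1  (bit 5 = 1)
position 5: 100 → 0  (bit 4 = 0)
position 3: 011 → 0  (bit 3 = 0)
position 7: 010 → 1  (bit 2 = 1)
position 6: 001 → 0  (bit 1 = 0)
position 9: 000 → 1  (bit 0 = 1)
bits b7..b0 = 11100101 = 229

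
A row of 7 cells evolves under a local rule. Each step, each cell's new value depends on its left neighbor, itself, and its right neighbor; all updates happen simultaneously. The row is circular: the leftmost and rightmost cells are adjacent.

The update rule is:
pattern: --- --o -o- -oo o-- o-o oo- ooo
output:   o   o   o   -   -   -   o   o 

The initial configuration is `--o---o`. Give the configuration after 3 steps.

-oo-ooo
--o--oo
-oo-o-o

-oo-o-o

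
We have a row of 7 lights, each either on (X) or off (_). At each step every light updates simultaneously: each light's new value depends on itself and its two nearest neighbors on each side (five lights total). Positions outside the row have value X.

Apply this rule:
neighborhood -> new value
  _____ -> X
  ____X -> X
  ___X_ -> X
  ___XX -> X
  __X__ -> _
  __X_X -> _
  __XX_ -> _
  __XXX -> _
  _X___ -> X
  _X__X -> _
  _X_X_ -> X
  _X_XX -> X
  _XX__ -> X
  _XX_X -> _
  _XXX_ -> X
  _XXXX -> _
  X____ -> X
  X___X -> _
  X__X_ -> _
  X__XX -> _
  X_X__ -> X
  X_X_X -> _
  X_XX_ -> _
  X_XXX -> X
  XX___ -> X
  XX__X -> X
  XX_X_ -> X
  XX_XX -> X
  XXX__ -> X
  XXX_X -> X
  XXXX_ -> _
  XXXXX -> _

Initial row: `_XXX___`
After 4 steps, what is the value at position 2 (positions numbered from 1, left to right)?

_

XXXXX_X
____XXX
XXXX___
___XX_X
position 2 holds _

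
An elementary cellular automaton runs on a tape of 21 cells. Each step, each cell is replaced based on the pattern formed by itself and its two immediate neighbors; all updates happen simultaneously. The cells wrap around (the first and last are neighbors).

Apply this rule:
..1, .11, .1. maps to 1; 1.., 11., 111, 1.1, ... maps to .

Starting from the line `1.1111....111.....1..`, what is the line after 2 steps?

1.1......11......11.1
..1.....11......11..1

..1.....11......11..1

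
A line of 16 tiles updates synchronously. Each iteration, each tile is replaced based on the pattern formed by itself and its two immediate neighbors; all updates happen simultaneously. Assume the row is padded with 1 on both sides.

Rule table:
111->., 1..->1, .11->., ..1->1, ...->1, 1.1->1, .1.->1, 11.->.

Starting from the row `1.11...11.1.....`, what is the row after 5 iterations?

iteration 1: .1..111..1111111
iteration 2: 1111...11.......
iteration 3: ....111..1111111
iteration 4: 1111...11.......  (repeats iteration 2; period 2)
iteration 5: ....111..1111111

....111..1111111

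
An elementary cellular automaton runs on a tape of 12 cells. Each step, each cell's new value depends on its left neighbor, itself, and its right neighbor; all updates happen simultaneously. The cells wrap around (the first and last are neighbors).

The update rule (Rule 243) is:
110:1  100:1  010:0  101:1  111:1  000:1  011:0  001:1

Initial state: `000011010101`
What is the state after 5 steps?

111101101010
011110110101
101111011010
010111101101
101011110110

101011110110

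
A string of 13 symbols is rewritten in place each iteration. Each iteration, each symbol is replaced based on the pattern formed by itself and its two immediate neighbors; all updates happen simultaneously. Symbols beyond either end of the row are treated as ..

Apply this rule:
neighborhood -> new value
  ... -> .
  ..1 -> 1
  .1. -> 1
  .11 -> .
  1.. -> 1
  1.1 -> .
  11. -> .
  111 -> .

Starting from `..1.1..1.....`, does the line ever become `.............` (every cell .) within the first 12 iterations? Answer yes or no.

.11.11111....
1........1...
11......111..
..1....1...1.
.111..111.111
1...11.......
11.1..1......
...11111.....
..1.....1....
.111...111...
1...1.1...1..
11.11.11.111.
iteration 12 is 11.11.11.111., still not uniform .

no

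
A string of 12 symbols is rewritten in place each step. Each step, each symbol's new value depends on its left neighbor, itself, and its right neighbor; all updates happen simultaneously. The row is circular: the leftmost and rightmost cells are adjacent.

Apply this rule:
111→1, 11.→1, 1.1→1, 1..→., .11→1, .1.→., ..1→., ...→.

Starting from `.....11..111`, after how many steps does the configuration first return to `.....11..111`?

1

.....11..111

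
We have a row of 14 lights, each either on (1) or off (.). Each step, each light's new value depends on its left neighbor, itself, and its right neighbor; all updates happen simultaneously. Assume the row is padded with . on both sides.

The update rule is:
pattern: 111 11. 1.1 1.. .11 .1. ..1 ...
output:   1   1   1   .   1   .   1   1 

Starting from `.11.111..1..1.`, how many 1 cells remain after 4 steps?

step 1: 1111111.1..1..
step 2: 11111111..1..1
step 3: 11111111.1..1.
step 4: 111111111..1..
count of 1: 10

10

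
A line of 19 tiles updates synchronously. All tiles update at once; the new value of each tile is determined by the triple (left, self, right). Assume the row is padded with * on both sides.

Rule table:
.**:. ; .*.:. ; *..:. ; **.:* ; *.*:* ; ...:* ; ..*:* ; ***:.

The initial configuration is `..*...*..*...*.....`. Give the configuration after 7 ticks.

tick 1: .*..**..*..**..****
tick 2: *..*.*.*..*.*.*....
tick 3: *.*.*.*..*.*.*..***
tick 4: **.*.*..*.*.*..*...
tick 5: .**.*..*.*.*..*..**
tick 6: *.**..*.*.*..*..*..
tick 7: **.*.*.*.*..*..*..*

**.*.*.*.*..*..*..*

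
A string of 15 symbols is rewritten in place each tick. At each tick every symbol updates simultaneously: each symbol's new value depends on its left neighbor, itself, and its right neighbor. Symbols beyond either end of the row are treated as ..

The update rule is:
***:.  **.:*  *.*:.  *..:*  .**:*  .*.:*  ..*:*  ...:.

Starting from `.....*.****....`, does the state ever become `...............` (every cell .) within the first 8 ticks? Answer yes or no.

no

....**.*..**...
...***.******..
..**.*.*....**.
.***.*.**..****
**.*.*.*****..*
**.*.*.*...****
**.*.*.**.**..*
**.*.*.**.*****
tick 8 is **.*.*.**.*****, still not uniform .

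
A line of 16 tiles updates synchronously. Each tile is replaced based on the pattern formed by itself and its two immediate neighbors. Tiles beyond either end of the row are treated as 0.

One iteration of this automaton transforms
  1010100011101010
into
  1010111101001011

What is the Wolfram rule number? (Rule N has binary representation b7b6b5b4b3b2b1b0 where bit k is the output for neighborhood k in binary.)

position 9: 111 → 1  (bit 7 = 1)
position 10: 110 → 0  (bit 6 = 0)
position 1: 101 → 0  (bit 5 = 0)
position 5: 100 → 1  (bit 4 = 1)
position 8: 011 → 0  (bit 3 = 0)
position 0: 010 → 1  (bit 2 = 1)
position 7: 001 → 1  (bit 1 = 1)
position 6: 000 → 1  (bit 0 = 1)
bits b7..b0 = 10010111 = 151

151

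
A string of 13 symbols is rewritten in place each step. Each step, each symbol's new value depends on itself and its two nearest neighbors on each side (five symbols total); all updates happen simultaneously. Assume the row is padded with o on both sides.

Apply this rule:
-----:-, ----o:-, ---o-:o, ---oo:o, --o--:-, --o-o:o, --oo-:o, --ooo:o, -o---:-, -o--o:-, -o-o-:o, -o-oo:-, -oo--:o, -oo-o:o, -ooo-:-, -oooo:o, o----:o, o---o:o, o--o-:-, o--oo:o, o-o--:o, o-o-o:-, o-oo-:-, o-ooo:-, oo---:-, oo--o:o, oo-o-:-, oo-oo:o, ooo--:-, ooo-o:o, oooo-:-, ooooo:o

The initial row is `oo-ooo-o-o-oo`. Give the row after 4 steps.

-o--oo-oooooo

step 1: -oo--o--o---o
step 2: o-oo------ooo
step 3: oo-o-o---oooo
step 4: -o--oo-oooooo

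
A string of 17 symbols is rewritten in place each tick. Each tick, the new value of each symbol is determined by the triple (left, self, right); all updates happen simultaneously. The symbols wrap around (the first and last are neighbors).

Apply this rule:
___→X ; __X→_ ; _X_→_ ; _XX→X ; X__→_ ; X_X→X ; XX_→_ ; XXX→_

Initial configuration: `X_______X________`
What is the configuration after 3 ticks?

__XXXXX___XXXXXX_
X_X_____X_X______
_X__XXX__X__XXXX_

_X__XXX__X__XXXX_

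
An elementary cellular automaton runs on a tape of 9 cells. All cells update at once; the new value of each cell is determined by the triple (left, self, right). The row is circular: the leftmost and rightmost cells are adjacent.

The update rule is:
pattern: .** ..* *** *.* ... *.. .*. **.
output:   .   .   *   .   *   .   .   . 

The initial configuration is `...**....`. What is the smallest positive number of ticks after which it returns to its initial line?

6

**....***
*..**..**
........*
.******..
..****..*
...**....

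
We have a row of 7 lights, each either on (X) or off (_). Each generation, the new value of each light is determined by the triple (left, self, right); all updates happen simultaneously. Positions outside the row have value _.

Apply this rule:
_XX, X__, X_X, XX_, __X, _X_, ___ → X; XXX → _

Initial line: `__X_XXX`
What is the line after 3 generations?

XXXXX_X

generation 1: XXXXX_X
generation 2: X___XXX
generation 3: XXXXX_X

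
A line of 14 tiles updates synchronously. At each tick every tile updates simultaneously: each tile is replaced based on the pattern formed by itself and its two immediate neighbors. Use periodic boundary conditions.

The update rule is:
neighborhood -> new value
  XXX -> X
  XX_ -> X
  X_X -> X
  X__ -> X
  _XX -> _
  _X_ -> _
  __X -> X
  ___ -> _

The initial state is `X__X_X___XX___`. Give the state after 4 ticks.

_XX_X_X_X_XX_X
X_XX_X_X_X_XX_
_X_XX_X_X_X_XX
X_X_XX_X_X_X_X

X_X_XX_X_X_X_X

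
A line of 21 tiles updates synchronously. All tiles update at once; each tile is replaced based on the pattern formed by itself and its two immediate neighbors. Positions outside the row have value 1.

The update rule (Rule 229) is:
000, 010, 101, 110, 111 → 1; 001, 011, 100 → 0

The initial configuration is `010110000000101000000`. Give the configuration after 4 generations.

111111110111110111011

111010111110111011110
111111011111011101111
111111101111101110111
111111110111110111011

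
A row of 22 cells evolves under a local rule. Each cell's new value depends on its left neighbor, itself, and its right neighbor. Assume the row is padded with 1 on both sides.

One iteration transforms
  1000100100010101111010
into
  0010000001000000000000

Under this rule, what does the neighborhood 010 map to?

0

At position 4 the neighborhood is 010; the next row has 0 there.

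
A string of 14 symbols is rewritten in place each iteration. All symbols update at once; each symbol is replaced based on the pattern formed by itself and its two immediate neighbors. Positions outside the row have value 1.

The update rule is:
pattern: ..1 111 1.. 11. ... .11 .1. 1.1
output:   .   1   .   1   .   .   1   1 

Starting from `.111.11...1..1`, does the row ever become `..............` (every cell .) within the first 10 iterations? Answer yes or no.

1.111.1...1...
11.1111...1...
111.111...1...
1111.11...1...
11111.1...1...
1111111...1...
1111111...1...  (fixed point — unchanged through iteration 10)
iteration 10 is 1111111...1..., still not uniform .

no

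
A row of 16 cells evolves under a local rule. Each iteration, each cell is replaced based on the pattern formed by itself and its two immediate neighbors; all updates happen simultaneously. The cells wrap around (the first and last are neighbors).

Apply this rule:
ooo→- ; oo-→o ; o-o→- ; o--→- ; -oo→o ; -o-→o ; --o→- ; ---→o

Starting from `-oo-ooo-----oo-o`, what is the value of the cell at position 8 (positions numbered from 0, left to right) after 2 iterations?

iteration 1: -oo-o-o-ooo-oo-o
iteration 2: -oo-o-o-o-o-oo-o
position 8 holds o

o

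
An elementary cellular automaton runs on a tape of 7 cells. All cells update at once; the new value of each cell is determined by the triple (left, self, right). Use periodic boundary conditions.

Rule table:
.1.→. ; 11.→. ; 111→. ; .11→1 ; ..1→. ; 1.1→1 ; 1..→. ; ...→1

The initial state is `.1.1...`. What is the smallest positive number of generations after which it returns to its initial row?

..1..11
.....1.
1111...
1....1.
..11..1
..1....
1...111
..1.1..
1..1..1
......1
.1111..
.1....1
1..11..
...1...
11...11
...1.1.
11..1..
1......
..1111.
1.1....
.1..11.
....1..
111...1
....1.1
.11..1.
.1.....
...1111
.1.1...

28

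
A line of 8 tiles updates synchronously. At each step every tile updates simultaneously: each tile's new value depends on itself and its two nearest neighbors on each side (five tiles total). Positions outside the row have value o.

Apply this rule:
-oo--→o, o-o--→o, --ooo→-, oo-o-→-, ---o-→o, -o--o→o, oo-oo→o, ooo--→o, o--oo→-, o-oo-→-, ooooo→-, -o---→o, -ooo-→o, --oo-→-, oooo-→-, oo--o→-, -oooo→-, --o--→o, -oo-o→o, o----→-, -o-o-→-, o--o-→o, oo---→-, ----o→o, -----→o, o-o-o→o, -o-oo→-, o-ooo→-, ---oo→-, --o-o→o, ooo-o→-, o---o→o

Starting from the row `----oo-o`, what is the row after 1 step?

--o--oo-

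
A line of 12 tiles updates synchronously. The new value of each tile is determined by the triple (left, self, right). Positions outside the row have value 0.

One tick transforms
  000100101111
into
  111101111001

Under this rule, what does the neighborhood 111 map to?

At position 9 the neighborhood is 111; the next row has 0 there.

0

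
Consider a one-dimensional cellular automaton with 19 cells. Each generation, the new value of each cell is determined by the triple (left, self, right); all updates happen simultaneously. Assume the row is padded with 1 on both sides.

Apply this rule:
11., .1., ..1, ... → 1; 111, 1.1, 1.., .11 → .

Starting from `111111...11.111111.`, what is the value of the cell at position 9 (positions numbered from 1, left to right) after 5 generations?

1

.....1.11.1......1.
.11111..1.1.111111.
.....1.11.1......1.  (repeats generation 1; period 2)
generation 5: .....1.11.1......1.
position 9 holds 1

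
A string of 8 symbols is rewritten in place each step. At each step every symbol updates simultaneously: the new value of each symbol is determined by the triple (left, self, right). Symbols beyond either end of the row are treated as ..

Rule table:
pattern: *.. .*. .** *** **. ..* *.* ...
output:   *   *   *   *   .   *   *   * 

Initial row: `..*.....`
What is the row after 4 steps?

*****.**

step 1: ********
step 2: *******.
step 3: ******.*
step 4: *****.**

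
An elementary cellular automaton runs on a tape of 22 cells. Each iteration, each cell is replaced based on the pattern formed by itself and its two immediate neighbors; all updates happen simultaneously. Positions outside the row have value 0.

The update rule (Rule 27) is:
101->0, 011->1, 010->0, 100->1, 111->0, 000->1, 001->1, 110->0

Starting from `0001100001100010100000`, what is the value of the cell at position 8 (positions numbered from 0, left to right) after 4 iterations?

1111011111011100011111
1000010000010011110000
0111101111101110001111
1100001000001001111000
position 8 holds 0

0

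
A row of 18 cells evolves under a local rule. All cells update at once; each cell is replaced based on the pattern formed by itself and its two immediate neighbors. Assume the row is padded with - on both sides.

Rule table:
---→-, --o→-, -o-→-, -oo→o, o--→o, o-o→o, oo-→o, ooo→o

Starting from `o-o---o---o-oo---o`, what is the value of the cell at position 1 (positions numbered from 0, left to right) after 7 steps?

-o-o---o---oooo---
--o-o---o--ooooo--
---o-o---o-oooooo-
----o-o---oooooooo
-----o-o--oooooooo
------o-o-oooooooo
-------o-ooooooooo
position 1 holds -

-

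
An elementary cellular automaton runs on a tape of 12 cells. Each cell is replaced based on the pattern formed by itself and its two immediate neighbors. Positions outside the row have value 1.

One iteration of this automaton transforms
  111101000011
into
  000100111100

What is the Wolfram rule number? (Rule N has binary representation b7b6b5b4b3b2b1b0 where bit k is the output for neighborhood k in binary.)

position 0: 111 → 0  (bit 7 = 0)
position 3: 110 → 1  (bit 6 = 1)
position 4: 101 → 0  (bit 5 = 0)
position 6: 100 → 1  (bit 4 = 1)
position 10: 011 → 0  (bit 3 = 0)
position 5: 010 → 0  (bit 2 = 0)
position 9: 001 → 1  (bit 1 = 1)
position 7: 000 → 1  (bit 0 = 1)
bits b7..b0 = 01010011 = 83

83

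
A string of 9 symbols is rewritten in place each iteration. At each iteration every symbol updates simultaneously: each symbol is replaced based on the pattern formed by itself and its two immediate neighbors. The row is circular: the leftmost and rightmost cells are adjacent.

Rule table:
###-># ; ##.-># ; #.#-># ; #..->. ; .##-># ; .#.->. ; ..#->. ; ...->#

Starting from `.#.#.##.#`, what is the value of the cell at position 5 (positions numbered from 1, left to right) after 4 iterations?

iteration 1: #.#.####.
iteration 2: .#.######
iteration 3: #.#######
iteration 4: #########
position 5 holds #

#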